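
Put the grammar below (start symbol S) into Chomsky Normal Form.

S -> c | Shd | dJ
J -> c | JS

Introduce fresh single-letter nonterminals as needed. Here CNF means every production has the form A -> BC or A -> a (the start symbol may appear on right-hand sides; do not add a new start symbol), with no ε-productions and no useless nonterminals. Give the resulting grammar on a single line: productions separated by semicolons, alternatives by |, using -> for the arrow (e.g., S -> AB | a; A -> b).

S -> c | BJ | SC; A -> h; B -> d; C -> AB; J -> c | JS

No ε-productions.
No unit productions to eliminate.
TERM: introduce B -> d, A -> h and substitute in every rule of length ≥2.
BIN: S -> SAB becomes S -> SC, C -> AB.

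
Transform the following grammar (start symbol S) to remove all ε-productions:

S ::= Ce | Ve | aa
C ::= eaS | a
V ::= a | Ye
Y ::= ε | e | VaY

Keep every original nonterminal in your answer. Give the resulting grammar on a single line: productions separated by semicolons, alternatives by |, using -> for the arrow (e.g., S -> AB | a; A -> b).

Nullable set: {Y}.
V -> Ye: Y nullable, giving Ye | e.
Drop Y -> ε.
Y -> VaY: Y nullable, giving Va | VaY.
Unchanged (no nullable symbols): S -> Ce; S -> Ve; S -> aa; C -> a; C -> eaS; V -> a; Y -> e.

S -> Ce | Ve | aa; C -> a | eaS; V -> a | e | Ye; Y -> e | Va | VaY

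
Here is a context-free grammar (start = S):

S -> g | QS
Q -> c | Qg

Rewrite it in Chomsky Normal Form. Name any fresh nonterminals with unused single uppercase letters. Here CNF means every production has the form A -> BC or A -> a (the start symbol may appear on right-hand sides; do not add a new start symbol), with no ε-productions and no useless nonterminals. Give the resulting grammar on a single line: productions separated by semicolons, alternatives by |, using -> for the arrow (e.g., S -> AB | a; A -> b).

No ε-productions.
No unit productions to eliminate.
TERM: introduce A -> g and substitute in every rule of length ≥2.

S -> g | QS; A -> g; Q -> c | QA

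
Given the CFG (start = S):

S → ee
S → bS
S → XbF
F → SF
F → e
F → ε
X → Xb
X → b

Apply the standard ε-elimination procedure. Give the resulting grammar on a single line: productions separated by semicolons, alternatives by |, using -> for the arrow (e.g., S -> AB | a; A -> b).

S -> Xb | bS | ee | XbF; F -> S | e | SF; X -> b | Xb

Nullable set: {F}.
S -> XbF: F nullable, giving Xb | XbF.
Drop F -> ε.
F -> SF: F nullable, giving S | SF.
Unchanged (no nullable symbols): S -> bS; S -> ee; F -> e; X -> Xb; X -> b.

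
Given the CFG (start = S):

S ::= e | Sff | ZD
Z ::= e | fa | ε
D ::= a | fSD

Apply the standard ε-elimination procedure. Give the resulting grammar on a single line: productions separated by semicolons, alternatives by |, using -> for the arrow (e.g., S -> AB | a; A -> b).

Nullable set: {Z}.
S -> ZD: Z nullable, giving D | ZD.
Drop Z -> ε.
Unchanged (no nullable symbols): S -> Sff; S -> e; D -> a; D -> fSD; Z -> e; Z -> fa.

S -> D | e | ZD | Sff; D -> a | fSD; Z -> e | fa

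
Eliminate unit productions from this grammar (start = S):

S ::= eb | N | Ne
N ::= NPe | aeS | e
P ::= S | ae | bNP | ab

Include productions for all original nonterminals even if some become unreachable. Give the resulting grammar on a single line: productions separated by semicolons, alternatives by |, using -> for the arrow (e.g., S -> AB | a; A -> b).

S -> e | Ne | eb | NPe | aeS; N -> e | NPe | aeS; P -> e | Ne | ab | ae | eb | NPe | aeS | bNP

Unit productions: P->S, S->N.
Unit pairs (A ⇒* B via units): (P,N), (P,S), (S,N).
S: inherits non-unit rules of {N, S} → NPe | Ne | aeS | e | eb.
N: inherits non-unit rules of {N} → NPe | aeS | e.
P: inherits non-unit rules of {N, P, S} → NPe | Ne | ab | ae | aeS | bNP | e | eb.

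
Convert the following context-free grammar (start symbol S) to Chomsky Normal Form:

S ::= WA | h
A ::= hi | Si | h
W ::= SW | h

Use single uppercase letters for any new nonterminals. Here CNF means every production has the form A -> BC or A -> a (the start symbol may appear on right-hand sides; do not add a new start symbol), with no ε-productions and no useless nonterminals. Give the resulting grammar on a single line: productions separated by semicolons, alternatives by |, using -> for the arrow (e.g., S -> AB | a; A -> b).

S -> h | WA; A -> h | CB | SB; B -> i; C -> h; W -> h | SW

No ε-productions.
No unit productions to eliminate.
TERM: introduce C -> h, B -> i and substitute in every rule of length ≥2.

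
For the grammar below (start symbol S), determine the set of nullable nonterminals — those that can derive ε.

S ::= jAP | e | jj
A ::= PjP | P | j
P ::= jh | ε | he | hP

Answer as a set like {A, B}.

{A, P}

Directly nullable (have an ε-rule): {P}.
A is nullable via A -> P (every symbol on the right is already known nullable).
Not nullable: S — each has a terminal in every rule's right-hand side or depends on a non-nullable symbol.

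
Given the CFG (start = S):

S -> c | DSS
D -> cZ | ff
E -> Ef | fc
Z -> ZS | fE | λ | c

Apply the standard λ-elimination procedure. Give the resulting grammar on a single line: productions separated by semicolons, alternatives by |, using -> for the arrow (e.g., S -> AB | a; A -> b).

S -> c | DSS; D -> c | cZ | ff; E -> Ef | fc; Z -> S | c | ZS | fE

Nullable set: {Z}.
D -> cZ: Z nullable, giving c | cZ.
Drop Z -> λ.
Z -> ZS: Z nullable, giving S | ZS.
Unchanged (no nullable symbols): S -> DSS; S -> c; D -> ff; E -> Ef; E -> fc; Z -> c; Z -> fE.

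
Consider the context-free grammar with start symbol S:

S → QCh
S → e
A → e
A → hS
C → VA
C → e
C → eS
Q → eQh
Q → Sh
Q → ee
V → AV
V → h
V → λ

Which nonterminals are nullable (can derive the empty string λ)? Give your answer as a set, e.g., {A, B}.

Directly nullable (have an ε-rule): {V}.
Not nullable: A, C, Q, S — each has a terminal in every rule's right-hand side or depends on a non-nullable symbol.

{V}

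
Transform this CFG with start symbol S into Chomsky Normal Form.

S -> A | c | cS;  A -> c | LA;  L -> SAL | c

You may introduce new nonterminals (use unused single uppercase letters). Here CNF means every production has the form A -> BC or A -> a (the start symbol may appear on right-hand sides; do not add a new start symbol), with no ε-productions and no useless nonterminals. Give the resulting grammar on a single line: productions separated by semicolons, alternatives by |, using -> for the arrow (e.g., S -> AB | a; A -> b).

No ε-productions.
After unit-elimination: S -> c | LA | cS; A -> c | LA; L -> c | SAL.
TERM: introduce B -> c and substitute in every rule of length ≥2.
BIN: L -> SAL becomes L -> SC, C -> AL.

S -> c | BS | LA; A -> c | LA; B -> c; C -> AL; L -> c | SC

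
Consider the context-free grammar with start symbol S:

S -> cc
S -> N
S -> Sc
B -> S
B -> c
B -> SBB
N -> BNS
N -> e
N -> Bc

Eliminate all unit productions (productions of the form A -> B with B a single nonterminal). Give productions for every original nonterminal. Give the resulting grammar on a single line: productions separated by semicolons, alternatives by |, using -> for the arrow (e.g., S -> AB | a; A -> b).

Unit productions: B->S, S->N.
Unit pairs (A ⇒* B via units): (B,N), (B,S), (S,N).
S: inherits non-unit rules of {N, S} → BNS | Bc | Sc | cc | e.
B: inherits non-unit rules of {B, N, S} → BNS | Bc | SBB | Sc | c | cc | e.
N: inherits non-unit rules of {N} → BNS | Bc | e.

S -> e | Bc | Sc | cc | BNS; B -> c | e | Bc | Sc | cc | BNS | SBB; N -> e | Bc | BNS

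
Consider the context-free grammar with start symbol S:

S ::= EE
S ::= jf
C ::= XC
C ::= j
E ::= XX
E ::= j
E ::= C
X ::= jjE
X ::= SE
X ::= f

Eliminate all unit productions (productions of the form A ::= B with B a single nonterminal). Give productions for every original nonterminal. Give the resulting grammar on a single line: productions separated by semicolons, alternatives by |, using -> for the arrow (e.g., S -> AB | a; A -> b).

S -> EE | jf; C -> j | XC; E -> j | XC | XX; X -> f | SE | jjE

Unit productions: E->C.
Unit pairs (A ⇒* B via units): (E,C).
S: inherits non-unit rules of {S} → EE | jf.
C: inherits non-unit rules of {C} → XC | j.
E: inherits non-unit rules of {C, E} → XC | XX | j.
X: inherits non-unit rules of {X} → SE | f | jjE.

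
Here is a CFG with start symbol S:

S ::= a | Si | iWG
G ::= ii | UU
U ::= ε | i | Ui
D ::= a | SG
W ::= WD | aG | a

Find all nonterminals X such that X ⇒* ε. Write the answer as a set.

Directly nullable (have an ε-rule): {U}.
G is nullable via G -> UU (every symbol on the right is already known nullable).
Not nullable: D, S, W — each has a terminal in every rule's right-hand side or depends on a non-nullable symbol.

{G, U}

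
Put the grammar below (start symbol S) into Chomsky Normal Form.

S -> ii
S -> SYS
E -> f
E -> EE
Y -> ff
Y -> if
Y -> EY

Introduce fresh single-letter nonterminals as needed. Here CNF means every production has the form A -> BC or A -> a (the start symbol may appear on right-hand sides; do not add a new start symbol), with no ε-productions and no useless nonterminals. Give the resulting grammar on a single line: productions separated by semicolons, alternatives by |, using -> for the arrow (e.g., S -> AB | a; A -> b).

S -> AA | SC; A -> i; B -> f; C -> YS; E -> f | EE; Y -> AB | BB | EY

No ε-productions.
No unit productions to eliminate.
TERM: introduce B -> f, A -> i and substitute in every rule of length ≥2.
BIN: S -> SYS becomes S -> SC, C -> YS.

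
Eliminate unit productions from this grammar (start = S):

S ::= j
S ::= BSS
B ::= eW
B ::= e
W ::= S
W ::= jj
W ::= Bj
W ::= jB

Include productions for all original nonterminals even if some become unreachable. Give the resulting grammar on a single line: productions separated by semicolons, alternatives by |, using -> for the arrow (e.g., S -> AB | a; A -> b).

Unit productions: W->S.
Unit pairs (A ⇒* B via units): (W,S).
S: inherits non-unit rules of {S} → BSS | j.
B: inherits non-unit rules of {B} → e | eW.
W: inherits non-unit rules of {S, W} → BSS | Bj | j | jB | jj.

S -> j | BSS; B -> e | eW; W -> j | Bj | jB | jj | BSS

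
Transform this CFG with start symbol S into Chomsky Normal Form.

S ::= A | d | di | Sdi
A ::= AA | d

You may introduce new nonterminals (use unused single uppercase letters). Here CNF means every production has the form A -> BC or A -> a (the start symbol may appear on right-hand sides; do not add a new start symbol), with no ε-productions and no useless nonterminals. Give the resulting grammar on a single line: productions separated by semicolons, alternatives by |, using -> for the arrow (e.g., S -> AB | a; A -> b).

S -> d | AA | BC | SD; A -> d | AA; B -> d; C -> i; D -> BC

No ε-productions.
After unit-elimination: S -> d | AA | di | Sdi; A -> d | AA.
TERM: introduce B -> d, C -> i and substitute in every rule of length ≥2.
BIN: S -> SBC becomes S -> SD, D -> BC.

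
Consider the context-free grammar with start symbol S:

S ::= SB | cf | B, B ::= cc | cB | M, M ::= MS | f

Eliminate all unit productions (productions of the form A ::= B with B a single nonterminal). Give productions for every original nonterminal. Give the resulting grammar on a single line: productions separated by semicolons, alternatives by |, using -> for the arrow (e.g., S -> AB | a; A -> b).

S -> f | MS | SB | cB | cc | cf; B -> f | MS | cB | cc; M -> f | MS

Unit productions: B->M, S->B.
Unit pairs (A ⇒* B via units): (B,M), (S,B), (S,M).
S: inherits non-unit rules of {B, M, S} → MS | SB | cB | cc | cf | f.
B: inherits non-unit rules of {B, M} → MS | cB | cc | f.
M: inherits non-unit rules of {M} → MS | f.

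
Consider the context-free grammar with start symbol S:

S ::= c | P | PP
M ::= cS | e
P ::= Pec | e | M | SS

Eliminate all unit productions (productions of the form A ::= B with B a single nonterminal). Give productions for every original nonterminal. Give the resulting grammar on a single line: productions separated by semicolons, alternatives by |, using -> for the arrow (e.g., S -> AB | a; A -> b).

S -> c | e | PP | SS | cS | Pec; M -> e | cS; P -> e | SS | cS | Pec

Unit productions: P->M, S->P.
Unit pairs (A ⇒* B via units): (P,M), (S,M), (S,P).
S: inherits non-unit rules of {M, P, S} → PP | Pec | SS | c | cS | e.
M: inherits non-unit rules of {M} → cS | e.
P: inherits non-unit rules of {M, P} → Pec | SS | cS | e.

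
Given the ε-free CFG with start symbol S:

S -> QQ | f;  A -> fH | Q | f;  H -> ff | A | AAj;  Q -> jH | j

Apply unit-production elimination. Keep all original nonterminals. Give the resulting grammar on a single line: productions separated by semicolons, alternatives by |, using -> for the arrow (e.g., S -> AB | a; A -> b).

Unit productions: A->Q, H->A.
Unit pairs (A ⇒* B via units): (A,Q), (H,A), (H,Q).
S: inherits non-unit rules of {S} → QQ | f.
A: inherits non-unit rules of {A, Q} → f | fH | j | jH.
H: inherits non-unit rules of {A, H, Q} → AAj | f | fH | ff | j | jH.
Q: inherits non-unit rules of {Q} → j | jH.

S -> f | QQ; A -> f | j | fH | jH; H -> f | j | fH | ff | jH | AAj; Q -> j | jH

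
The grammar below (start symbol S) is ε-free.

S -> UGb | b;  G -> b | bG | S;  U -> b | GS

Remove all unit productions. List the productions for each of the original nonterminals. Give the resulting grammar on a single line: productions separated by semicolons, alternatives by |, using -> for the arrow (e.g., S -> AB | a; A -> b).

S -> b | UGb; G -> b | bG | UGb; U -> b | GS

Unit productions: G->S.
Unit pairs (A ⇒* B via units): (G,S).
S: inherits non-unit rules of {S} → UGb | b.
G: inherits non-unit rules of {G, S} → UGb | b | bG.
U: inherits non-unit rules of {U} → GS | b.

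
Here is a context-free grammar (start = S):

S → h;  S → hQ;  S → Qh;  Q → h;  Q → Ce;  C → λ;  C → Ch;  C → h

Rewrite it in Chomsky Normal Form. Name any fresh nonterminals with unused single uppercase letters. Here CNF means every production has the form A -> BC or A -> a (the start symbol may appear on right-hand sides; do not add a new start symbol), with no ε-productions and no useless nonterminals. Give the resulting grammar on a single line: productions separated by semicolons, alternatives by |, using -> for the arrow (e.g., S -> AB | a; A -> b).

Nullable: {C}; after ε-elimination: S -> h | Qh | hQ; C -> h | Ch; Q -> e | h | Ce.
No unit productions to eliminate.
TERM: introduce B -> e, A -> h and substitute in every rule of length ≥2.

S -> h | AQ | QA; A -> h; B -> e; C -> h | CA; Q -> e | h | CB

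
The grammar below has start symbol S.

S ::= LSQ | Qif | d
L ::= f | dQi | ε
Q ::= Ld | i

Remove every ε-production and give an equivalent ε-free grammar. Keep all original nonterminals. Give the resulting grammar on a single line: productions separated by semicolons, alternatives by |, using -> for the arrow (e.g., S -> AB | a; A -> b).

Nullable set: {L}.
S -> LSQ: L nullable, giving LSQ | SQ.
Drop L -> ε.
Q -> Ld: L nullable, giving Ld | d.
Unchanged (no nullable symbols): S -> Qif; S -> d; L -> dQi; L -> f; Q -> i.

S -> d | SQ | LSQ | Qif; L -> f | dQi; Q -> d | i | Ld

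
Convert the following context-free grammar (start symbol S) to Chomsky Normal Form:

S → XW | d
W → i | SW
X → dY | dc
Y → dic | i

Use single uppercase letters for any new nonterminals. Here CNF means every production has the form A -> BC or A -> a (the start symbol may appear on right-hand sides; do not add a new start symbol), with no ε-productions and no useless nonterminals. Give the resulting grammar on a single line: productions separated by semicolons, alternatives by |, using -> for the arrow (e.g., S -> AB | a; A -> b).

S -> d | XW; A -> d; B -> c; C -> i; D -> CB; W -> i | SW; X -> AB | AY; Y -> i | AD

No ε-productions.
No unit productions to eliminate.
TERM: introduce B -> c, A -> d, C -> i and substitute in every rule of length ≥2.
BIN: Y -> ACB becomes Y -> AD, D -> CB.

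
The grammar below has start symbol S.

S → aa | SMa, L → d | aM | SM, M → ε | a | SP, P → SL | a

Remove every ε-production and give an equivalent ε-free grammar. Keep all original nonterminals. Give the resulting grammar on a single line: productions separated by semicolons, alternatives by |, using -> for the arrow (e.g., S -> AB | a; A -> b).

Nullable set: {M}.
S -> SMa: M nullable, giving SMa | Sa.
L -> SM: M nullable, giving S | SM.
L -> aM: M nullable, giving a | aM.
Drop M -> ε.
Unchanged (no nullable symbols): S -> aa; L -> d; M -> SP; M -> a; P -> SL; P -> a.

S -> Sa | aa | SMa; L -> S | a | d | SM | aM; M -> a | SP; P -> a | SL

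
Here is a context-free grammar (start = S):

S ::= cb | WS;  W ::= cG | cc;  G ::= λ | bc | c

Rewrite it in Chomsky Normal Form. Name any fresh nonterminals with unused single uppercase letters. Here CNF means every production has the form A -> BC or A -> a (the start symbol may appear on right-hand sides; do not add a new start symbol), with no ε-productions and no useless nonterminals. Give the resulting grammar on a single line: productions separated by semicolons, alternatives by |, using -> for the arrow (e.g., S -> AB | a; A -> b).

Nullable: {G}; after ε-elimination: S -> WS | cb; G -> c | bc; W -> c | cG | cc.
No unit productions to eliminate.
TERM: introduce A -> b, B -> c and substitute in every rule of length ≥2.

S -> BA | WS; A -> b; B -> c; G -> c | AB; W -> c | BB | BG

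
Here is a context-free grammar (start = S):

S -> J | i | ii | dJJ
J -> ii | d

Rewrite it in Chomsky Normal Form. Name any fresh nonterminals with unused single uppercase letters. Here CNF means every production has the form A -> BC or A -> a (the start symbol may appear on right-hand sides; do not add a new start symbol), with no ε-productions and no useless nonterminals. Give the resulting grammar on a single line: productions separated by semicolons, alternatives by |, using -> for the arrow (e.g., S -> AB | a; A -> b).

No ε-productions.
After unit-elimination: S -> d | i | ii | dJJ; J -> d | ii.
TERM: introduce B -> d, A -> i and substitute in every rule of length ≥2.
BIN: S -> BJJ becomes S -> BC, C -> JJ.

S -> d | i | AA | BC; A -> i; B -> d; C -> JJ; J -> d | AA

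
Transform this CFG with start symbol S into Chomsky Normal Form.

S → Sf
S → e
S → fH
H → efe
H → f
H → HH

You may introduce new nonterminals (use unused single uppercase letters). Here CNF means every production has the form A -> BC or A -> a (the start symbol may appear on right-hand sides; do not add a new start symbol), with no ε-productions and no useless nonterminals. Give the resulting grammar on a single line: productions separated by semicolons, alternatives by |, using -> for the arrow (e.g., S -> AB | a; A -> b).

S -> e | BH | SB; A -> e; B -> f; C -> BA; H -> f | AC | HH

No ε-productions.
No unit productions to eliminate.
TERM: introduce A -> e, B -> f and substitute in every rule of length ≥2.
BIN: H -> ABA becomes H -> AC, C -> BA.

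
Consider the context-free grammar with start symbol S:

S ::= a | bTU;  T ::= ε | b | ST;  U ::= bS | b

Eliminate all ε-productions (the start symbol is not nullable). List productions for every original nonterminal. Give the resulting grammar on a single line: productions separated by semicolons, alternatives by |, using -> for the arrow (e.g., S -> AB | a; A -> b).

S -> a | bU | bTU; T -> S | b | ST; U -> b | bS

Nullable set: {T}.
S -> bTU: T nullable, giving bTU | bU.
Drop T -> ε.
T -> ST: T nullable, giving S | ST.
Unchanged (no nullable symbols): S -> a; T -> b; U -> b; U -> bS.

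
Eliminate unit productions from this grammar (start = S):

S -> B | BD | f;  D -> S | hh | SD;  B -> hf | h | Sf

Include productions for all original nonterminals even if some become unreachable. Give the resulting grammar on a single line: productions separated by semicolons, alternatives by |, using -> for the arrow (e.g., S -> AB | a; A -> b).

S -> f | h | BD | Sf | hf; B -> h | Sf | hf; D -> f | h | BD | SD | Sf | hf | hh

Unit productions: D->S, S->B.
Unit pairs (A ⇒* B via units): (D,B), (D,S), (S,B).
S: inherits non-unit rules of {B, S} → BD | Sf | f | h | hf.
B: inherits non-unit rules of {B} → Sf | h | hf.
D: inherits non-unit rules of {B, D, S} → BD | SD | Sf | f | h | hf | hh.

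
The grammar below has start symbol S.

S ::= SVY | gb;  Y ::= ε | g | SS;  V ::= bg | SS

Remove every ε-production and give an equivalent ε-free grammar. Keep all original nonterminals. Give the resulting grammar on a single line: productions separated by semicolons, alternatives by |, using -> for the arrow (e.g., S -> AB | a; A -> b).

Nullable set: {Y}.
S -> SVY: Y nullable, giving SV | SVY.
Drop Y -> ε.
Unchanged (no nullable symbols): S -> gb; V -> SS; V -> bg; Y -> SS; Y -> g.

S -> SV | gb | SVY; V -> SS | bg; Y -> g | SS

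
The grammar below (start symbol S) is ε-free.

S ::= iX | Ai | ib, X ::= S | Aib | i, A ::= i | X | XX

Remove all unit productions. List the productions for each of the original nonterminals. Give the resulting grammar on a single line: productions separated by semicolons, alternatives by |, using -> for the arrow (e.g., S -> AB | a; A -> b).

Unit productions: A->X, X->S.
Unit pairs (A ⇒* B via units): (A,S), (A,X), (X,S).
S: inherits non-unit rules of {S} → Ai | iX | ib.
A: inherits non-unit rules of {A, S, X} → Ai | Aib | XX | i | iX | ib.
X: inherits non-unit rules of {S, X} → Ai | Aib | i | iX | ib.

S -> Ai | iX | ib; A -> i | Ai | XX | iX | ib | Aib; X -> i | Ai | iX | ib | Aib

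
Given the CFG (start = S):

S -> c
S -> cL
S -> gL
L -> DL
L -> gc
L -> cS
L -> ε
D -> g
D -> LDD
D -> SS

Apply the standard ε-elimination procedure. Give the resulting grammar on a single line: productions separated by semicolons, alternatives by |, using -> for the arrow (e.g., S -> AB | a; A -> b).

Nullable set: {L}.
S -> cL: L nullable, giving c | cL.
S -> gL: L nullable, giving g | gL.
D -> LDD: L nullable, giving DD | LDD.
Drop L -> ε.
L -> DL: L nullable, giving D | DL.
Unchanged (no nullable symbols): S -> c; D -> SS; D -> g; L -> cS; L -> gc.

S -> c | g | cL | gL; D -> g | DD | SS | LDD; L -> D | DL | cS | gc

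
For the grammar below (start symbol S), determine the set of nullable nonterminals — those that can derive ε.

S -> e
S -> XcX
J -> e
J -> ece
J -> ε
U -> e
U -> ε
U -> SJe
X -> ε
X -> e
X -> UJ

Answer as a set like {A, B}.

Directly nullable (have an ε-rule): {J, U, X}.
Not nullable: S — each has a terminal in every rule's right-hand side or depends on a non-nullable symbol.

{J, U, X}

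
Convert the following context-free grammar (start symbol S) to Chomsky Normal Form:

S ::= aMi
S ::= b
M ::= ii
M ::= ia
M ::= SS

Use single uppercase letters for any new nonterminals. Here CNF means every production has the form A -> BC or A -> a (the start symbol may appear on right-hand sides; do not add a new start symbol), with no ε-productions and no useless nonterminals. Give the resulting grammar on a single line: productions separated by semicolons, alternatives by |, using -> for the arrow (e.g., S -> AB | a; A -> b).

S -> b | BC; A -> i; B -> a; C -> MA; M -> AA | AB | SS

No ε-productions.
No unit productions to eliminate.
TERM: introduce B -> a, A -> i and substitute in every rule of length ≥2.
BIN: S -> BMA becomes S -> BC, C -> MA.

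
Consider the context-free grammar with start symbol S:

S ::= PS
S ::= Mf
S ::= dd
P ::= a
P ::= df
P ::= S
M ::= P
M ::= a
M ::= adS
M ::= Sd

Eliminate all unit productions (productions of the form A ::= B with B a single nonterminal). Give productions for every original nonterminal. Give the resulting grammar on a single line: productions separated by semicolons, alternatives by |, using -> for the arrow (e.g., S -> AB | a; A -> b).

Unit productions: M->P, P->S.
Unit pairs (A ⇒* B via units): (M,P), (M,S), (P,S).
S: inherits non-unit rules of {S} → Mf | PS | dd.
M: inherits non-unit rules of {M, P, S} → Mf | PS | Sd | a | adS | dd | df.
P: inherits non-unit rules of {P, S} → Mf | PS | a | dd | df.

S -> Mf | PS | dd; M -> a | Mf | PS | Sd | dd | df | adS; P -> a | Mf | PS | dd | df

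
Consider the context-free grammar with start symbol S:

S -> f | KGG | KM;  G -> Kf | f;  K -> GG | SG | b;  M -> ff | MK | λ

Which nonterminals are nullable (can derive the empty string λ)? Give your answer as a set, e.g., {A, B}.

Directly nullable (have an ε-rule): {M}.
Not nullable: G, K, S — each has a terminal in every rule's right-hand side or depends on a non-nullable symbol.

{M}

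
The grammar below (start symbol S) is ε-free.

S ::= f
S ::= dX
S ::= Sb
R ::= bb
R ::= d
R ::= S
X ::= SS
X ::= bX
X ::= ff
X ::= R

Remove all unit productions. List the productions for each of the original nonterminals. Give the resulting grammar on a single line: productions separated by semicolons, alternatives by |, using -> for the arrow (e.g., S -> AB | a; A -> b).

S -> f | Sb | dX; R -> d | f | Sb | bb | dX; X -> d | f | SS | Sb | bX | bb | dX | ff

Unit productions: R->S, X->R.
Unit pairs (A ⇒* B via units): (R,S), (X,R), (X,S).
S: inherits non-unit rules of {S} → Sb | dX | f.
R: inherits non-unit rules of {R, S} → Sb | bb | d | dX | f.
X: inherits non-unit rules of {R, S, X} → SS | Sb | bX | bb | d | dX | f | ff.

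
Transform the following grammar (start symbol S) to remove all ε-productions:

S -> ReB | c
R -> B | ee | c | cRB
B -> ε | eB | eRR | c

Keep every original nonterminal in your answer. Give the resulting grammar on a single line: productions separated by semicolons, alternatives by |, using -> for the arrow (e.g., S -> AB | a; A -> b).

S -> c | e | Re | eB | ReB; B -> c | e | eB | eR | eRR; R -> B | c | cB | cR | ee | cRB

Nullable set: {B, R}.
S -> ReB: R, B nullable, giving Re | ReB | e | eB.
Drop B -> ε.
B -> eB: B nullable, giving e | eB.
B -> eRR: R, R nullable, giving e | eR | eRR.
R -> B: B nullable, giving B.
R -> cRB: R, B nullable, giving c | cB | cR | cRB.
Unchanged (no nullable symbols): S -> c; B -> c; R -> c; R -> ee.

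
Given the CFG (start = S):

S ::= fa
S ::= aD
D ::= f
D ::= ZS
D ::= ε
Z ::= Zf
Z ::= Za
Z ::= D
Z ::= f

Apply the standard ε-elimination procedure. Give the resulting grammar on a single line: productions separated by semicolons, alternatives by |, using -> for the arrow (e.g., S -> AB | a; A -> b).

S -> a | aD | fa; D -> S | f | ZS; Z -> D | a | f | Za | Zf

Nullable set: {D, Z}.
S -> aD: D nullable, giving a | aD.
Drop D -> ε.
D -> ZS: Z nullable, giving S | ZS.
Z -> D: D nullable, giving D.
Z -> Za: Z nullable, giving Za | a.
Z -> Zf: Z nullable, giving Zf | f.
Unchanged (no nullable symbols): S -> fa; D -> f; Z -> f.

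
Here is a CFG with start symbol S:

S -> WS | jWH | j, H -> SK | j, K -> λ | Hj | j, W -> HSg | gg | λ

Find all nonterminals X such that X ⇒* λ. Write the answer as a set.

{K, W}

Directly nullable (have an ε-rule): {K, W}.
Not nullable: H, S — each has a terminal in every rule's right-hand side or depends on a non-nullable symbol.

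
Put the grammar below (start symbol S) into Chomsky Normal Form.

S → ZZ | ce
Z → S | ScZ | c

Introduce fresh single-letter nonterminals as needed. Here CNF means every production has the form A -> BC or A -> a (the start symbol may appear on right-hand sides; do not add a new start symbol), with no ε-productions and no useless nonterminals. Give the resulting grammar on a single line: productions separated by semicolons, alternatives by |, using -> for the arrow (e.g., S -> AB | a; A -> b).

No ε-productions.
After unit-elimination: S -> ZZ | ce; Z -> c | ZZ | ce | ScZ.
TERM: introduce A -> c, B -> e and substitute in every rule of length ≥2.
BIN: Z -> SAZ becomes Z -> SC, C -> AZ.

S -> AB | ZZ; A -> c; B -> e; C -> AZ; Z -> c | AB | SC | ZZ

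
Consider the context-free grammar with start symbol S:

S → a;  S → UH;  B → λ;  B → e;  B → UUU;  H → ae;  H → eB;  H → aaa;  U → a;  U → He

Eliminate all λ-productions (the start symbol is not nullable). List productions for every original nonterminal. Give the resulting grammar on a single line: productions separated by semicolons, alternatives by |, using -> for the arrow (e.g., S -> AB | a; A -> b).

S -> a | UH; B -> e | UUU; H -> e | ae | eB | aaa; U -> a | He

Nullable set: {B}.
Drop B -> λ.
H -> eB: B nullable, giving e | eB.
Unchanged (no nullable symbols): S -> UH; S -> a; B -> UUU; B -> e; H -> aaa; H -> ae; U -> He; U -> a.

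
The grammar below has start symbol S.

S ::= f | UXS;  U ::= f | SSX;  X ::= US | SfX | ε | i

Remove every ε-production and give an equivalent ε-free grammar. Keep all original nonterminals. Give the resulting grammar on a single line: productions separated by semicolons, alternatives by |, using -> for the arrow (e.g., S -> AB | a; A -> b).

S -> f | US | UXS; U -> f | SS | SSX; X -> i | Sf | US | SfX

Nullable set: {X}.
S -> UXS: X nullable, giving US | UXS.
U -> SSX: X nullable, giving SS | SSX.
Drop X -> ε.
X -> SfX: X nullable, giving Sf | SfX.
Unchanged (no nullable symbols): S -> f; U -> f; X -> US; X -> i.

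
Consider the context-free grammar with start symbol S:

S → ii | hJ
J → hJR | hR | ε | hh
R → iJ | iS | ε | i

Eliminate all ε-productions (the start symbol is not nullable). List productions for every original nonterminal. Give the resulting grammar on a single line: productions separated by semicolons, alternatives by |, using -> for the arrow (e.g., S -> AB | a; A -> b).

S -> h | hJ | ii; J -> h | hJ | hR | hh | hJR; R -> i | iJ | iS

Nullable set: {J, R}.
S -> hJ: J nullable, giving h | hJ.
Drop J -> ε.
J -> hJR: J, R nullable, giving h | hJ | hJR | hR.
J -> hR: R nullable, giving h | hR.
Drop R -> ε.
R -> iJ: J nullable, giving i | iJ.
Unchanged (no nullable symbols): S -> ii; J -> hh; R -> i; R -> iS.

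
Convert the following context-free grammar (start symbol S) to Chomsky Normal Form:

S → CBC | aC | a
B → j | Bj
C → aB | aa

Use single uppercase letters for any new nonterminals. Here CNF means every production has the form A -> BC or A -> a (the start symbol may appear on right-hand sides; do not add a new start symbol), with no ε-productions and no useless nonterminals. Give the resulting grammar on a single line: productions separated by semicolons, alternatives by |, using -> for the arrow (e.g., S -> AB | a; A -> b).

S -> a | CE | DC; A -> j; B -> j | BA; C -> DB | DD; D -> a; E -> BC

No ε-productions.
No unit productions to eliminate.
TERM: introduce D -> a, A -> j and substitute in every rule of length ≥2.
BIN: S -> CBC becomes S -> CE, E -> BC.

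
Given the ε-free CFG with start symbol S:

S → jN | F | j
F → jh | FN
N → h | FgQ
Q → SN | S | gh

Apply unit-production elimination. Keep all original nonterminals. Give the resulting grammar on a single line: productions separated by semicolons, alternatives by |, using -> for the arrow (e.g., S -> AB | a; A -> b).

Unit productions: Q->S, S->F.
Unit pairs (A ⇒* B via units): (Q,F), (Q,S), (S,F).
S: inherits non-unit rules of {F, S} → FN | j | jN | jh.
F: inherits non-unit rules of {F} → FN | jh.
N: inherits non-unit rules of {N} → FgQ | h.
Q: inherits non-unit rules of {F, Q, S} → FN | SN | gh | j | jN | jh.

S -> j | FN | jN | jh; F -> FN | jh; N -> h | FgQ; Q -> j | FN | SN | gh | jN | jh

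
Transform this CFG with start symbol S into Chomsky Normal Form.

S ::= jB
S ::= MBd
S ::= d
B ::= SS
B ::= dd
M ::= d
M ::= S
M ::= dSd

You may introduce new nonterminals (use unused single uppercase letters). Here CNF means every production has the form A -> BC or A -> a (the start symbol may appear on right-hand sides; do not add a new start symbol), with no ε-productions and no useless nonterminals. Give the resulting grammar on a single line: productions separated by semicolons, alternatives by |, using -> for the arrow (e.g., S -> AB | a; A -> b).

No ε-productions.
After unit-elimination: S -> d | jB | MBd; B -> SS | dd; M -> d | jB | MBd | dSd.
TERM: introduce A -> d, C -> j and substitute in every rule of length ≥2.
BIN: M -> ASA becomes M -> AD, D -> SA; M -> MBA becomes M -> ME, E -> BA; S -> MBA becomes S -> MF, F -> BA.

S -> d | CB | MF; A -> d; B -> AA | SS; C -> j; D -> SA; E -> BA; F -> BA; M -> d | AD | CB | ME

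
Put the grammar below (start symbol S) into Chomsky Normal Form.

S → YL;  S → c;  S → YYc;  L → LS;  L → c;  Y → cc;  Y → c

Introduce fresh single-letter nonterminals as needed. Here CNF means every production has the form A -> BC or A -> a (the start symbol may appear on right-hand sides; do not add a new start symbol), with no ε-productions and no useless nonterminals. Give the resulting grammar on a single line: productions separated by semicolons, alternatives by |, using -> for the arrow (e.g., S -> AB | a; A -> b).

No ε-productions.
No unit productions to eliminate.
TERM: introduce A -> c and substitute in every rule of length ≥2.
BIN: S -> YYA becomes S -> YB, B -> YA.

S -> c | YB | YL; A -> c; B -> YA; L -> c | LS; Y -> c | AA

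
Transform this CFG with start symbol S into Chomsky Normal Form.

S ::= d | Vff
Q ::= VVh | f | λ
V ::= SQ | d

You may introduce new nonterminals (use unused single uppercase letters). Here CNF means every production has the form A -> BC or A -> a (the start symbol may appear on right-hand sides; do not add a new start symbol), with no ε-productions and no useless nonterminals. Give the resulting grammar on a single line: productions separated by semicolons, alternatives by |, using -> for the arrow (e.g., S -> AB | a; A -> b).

S -> d | VD; A -> h; B -> f; C -> VA; D -> BB; E -> BB; Q -> f | VC; V -> d | SQ | VE

Nullable: {Q}; after ε-elimination: S -> d | Vff; Q -> f | VVh; V -> S | d | SQ.
After unit-elimination: S -> d | Vff; Q -> f | VVh; V -> d | SQ | Vff.
TERM: introduce B -> f, A -> h and substitute in every rule of length ≥2.
BIN: Q -> VVA becomes Q -> VC, C -> VA; S -> VBB becomes S -> VD, D -> BB; V -> VBB becomes V -> VE, E -> BB.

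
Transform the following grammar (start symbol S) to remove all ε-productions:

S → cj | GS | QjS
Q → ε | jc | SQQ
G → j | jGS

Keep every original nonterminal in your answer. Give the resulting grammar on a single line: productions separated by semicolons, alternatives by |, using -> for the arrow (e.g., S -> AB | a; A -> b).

S -> GS | cj | jS | QjS; G -> j | jGS; Q -> S | SQ | jc | SQQ

Nullable set: {Q}.
S -> QjS: Q nullable, giving QjS | jS.
Drop Q -> ε.
Q -> SQQ: Q, Q nullable, giving S | SQ | SQQ.
Unchanged (no nullable symbols): S -> GS; S -> cj; G -> j; G -> jGS; Q -> jc.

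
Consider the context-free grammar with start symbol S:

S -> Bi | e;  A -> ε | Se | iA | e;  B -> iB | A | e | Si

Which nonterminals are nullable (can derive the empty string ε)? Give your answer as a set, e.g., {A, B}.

{A, B}

Directly nullable (have an ε-rule): {A}.
B is nullable via B -> A (every symbol on the right is already known nullable).
Not nullable: S — each has a terminal in every rule's right-hand side or depends on a non-nullable symbol.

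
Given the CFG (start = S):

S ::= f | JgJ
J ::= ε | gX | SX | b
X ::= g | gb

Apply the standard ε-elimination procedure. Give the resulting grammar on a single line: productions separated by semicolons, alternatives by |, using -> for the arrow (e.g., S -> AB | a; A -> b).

Nullable set: {J}.
S -> JgJ: J, J nullable, giving Jg | JgJ | g | gJ.
Drop J -> ε.
Unchanged (no nullable symbols): S -> f; J -> SX; J -> b; J -> gX; X -> g; X -> gb.

S -> f | g | Jg | gJ | JgJ; J -> b | SX | gX; X -> g | gb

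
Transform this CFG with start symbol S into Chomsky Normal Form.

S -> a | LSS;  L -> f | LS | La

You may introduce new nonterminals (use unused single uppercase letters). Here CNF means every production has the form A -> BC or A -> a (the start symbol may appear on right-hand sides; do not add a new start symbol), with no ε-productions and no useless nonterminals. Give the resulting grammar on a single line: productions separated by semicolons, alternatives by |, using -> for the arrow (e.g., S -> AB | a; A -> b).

S -> a | LB; A -> a; B -> SS; L -> f | LA | LS

No ε-productions.
No unit productions to eliminate.
TERM: introduce A -> a and substitute in every rule of length ≥2.
BIN: S -> LSS becomes S -> LB, B -> SS.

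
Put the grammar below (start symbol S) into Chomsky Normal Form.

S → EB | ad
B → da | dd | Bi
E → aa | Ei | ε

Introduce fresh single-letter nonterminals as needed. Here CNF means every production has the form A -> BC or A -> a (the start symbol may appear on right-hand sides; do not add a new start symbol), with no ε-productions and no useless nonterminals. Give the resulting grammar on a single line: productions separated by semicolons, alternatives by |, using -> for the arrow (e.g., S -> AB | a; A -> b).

S -> BA | CC | CD | DC | EB; A -> i; B -> BA | CC | CD; C -> d; D -> a; E -> i | DD | EA

Nullable: {E}; after ε-elimination: S -> B | EB | ad; B -> Bi | da | dd; E -> i | Ei | aa.
After unit-elimination: S -> Bi | EB | ad | da | dd; B -> Bi | da | dd; E -> i | Ei | aa.
TERM: introduce D -> a, C -> d, A -> i and substitute in every rule of length ≥2.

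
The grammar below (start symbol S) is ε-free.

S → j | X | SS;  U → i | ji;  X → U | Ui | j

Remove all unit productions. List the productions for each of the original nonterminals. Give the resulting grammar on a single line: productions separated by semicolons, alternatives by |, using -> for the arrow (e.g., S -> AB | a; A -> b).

Unit productions: S->X, X->U.
Unit pairs (A ⇒* B via units): (S,U), (S,X), (X,U).
S: inherits non-unit rules of {S, U, X} → SS | Ui | i | j | ji.
U: inherits non-unit rules of {U} → i | ji.
X: inherits non-unit rules of {U, X} → Ui | i | j | ji.

S -> i | j | SS | Ui | ji; U -> i | ji; X -> i | j | Ui | ji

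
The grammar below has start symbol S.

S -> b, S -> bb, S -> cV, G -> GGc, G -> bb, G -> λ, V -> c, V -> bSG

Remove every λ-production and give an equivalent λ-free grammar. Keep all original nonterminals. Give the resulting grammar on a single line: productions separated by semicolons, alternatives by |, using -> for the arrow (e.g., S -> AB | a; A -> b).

Nullable set: {G}.
Drop G -> λ.
G -> GGc: G, G nullable, giving GGc | Gc | c.
V -> bSG: G nullable, giving bS | bSG.
Unchanged (no nullable symbols): S -> b; S -> bb; S -> cV; G -> bb; V -> c.

S -> b | bb | cV; G -> c | Gc | bb | GGc; V -> c | bS | bSG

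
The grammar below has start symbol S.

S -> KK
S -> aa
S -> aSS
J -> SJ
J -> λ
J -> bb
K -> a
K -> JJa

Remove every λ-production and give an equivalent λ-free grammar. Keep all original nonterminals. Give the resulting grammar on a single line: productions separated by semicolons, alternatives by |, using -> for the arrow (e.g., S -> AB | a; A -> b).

S -> KK | aa | aSS; J -> S | SJ | bb; K -> a | Ja | JJa

Nullable set: {J}.
Drop J -> λ.
J -> SJ: J nullable, giving S | SJ.
K -> JJa: J, J nullable, giving JJa | Ja | a.
Unchanged (no nullable symbols): S -> KK; S -> aSS; S -> aa; J -> bb; K -> a.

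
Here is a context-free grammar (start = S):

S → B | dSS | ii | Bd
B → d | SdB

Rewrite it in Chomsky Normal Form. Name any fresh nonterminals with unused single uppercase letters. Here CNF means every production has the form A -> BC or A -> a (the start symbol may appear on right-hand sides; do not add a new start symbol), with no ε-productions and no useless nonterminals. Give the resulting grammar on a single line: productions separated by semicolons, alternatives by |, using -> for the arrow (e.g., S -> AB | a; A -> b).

S -> d | AE | BA | CC | SF; A -> d; B -> d | SD; C -> i; D -> AB; E -> SS; F -> AB

No ε-productions.
After unit-elimination: S -> d | Bd | ii | SdB | dSS; B -> d | SdB.
TERM: introduce A -> d, C -> i and substitute in every rule of length ≥2.
BIN: B -> SAB becomes B -> SD, D -> AB; S -> ASS becomes S -> AE, E -> SS; S -> SAB becomes S -> SF, F -> AB.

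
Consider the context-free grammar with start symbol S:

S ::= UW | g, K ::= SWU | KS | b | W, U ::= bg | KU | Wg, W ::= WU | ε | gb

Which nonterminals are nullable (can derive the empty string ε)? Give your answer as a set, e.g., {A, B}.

Directly nullable (have an ε-rule): {W}.
K is nullable via K -> W (every symbol on the right is already known nullable).
Not nullable: S, U — each has a terminal in every rule's right-hand side or depends on a non-nullable symbol.

{K, W}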